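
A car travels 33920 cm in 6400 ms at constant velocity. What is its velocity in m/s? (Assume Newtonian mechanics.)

d = 33920 cm × 0.01 = 339.2 m
t = 6400 ms × 0.001 = 6.4 s
v = d / t = 339.2 / 6.4 = 53.0 m/s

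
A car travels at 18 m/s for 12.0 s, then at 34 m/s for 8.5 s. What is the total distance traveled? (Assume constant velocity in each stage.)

d₁ = v₁t₁ = 18 × 12.0 = 216.0 m
d₂ = v₂t₂ = 34 × 8.5 = 289.0 m
d_total = 216.0 + 289.0 = 505.0 m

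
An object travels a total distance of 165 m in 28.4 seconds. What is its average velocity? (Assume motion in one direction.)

v_avg = Δd / Δt = 165 / 28.4 = 5.81 m/s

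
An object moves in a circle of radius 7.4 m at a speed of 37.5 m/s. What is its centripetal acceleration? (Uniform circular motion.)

a_c = v²/r = 37.5²/7.4 = 1406.25/7.4 = 190.03 m/s²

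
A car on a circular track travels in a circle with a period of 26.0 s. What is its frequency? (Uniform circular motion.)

f = 1/T = 1/26.0 = 0.0385 Hz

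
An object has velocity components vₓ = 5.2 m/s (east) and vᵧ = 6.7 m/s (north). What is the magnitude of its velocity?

|v| = √(vₓ² + vᵧ²) = √(5.2² + 6.7²) = √(71.93) = 8.48 m/s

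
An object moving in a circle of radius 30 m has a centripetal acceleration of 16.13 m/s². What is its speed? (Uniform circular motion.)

v = √(a_c × r) = √(16.13 × 30) = 22.0 m/s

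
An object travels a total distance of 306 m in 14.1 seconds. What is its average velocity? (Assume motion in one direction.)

v_avg = Δd / Δt = 306 / 14.1 = 21.7 m/s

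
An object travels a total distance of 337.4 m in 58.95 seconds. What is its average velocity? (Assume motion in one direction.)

v_avg = Δd / Δt = 337.4 / 58.95 = 5.72 m/s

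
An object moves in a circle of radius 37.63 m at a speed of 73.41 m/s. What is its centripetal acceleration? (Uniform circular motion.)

a_c = v²/r = 73.41²/37.63 = 5389.0281/37.63 = 143.21 m/s²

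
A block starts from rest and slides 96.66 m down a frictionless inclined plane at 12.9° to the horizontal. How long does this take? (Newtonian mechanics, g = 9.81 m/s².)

a = g sin(θ) = 9.81 × sin(12.9°) = 2.1901 m/s²
t = √(2d/a) = √(2 × 96.66 / 2.1901) = 9.4 s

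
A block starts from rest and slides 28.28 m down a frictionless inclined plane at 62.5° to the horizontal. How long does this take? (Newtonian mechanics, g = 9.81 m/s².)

a = g sin(θ) = 9.81 × sin(62.5°) = 8.7016 m/s²
t = √(2d/a) = √(2 × 28.28 / 8.7016) = 2.55 s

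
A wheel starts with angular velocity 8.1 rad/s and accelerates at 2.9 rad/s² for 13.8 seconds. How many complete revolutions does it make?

θ = ω₀t + ½αt² = 8.1×13.8 + ½×2.9×13.8² = 387.918 rad
Total revolutions = θ/(2π) = 387.918/(2π) = 61.74
Complete revolutions = ⌊61.74⌋ = 61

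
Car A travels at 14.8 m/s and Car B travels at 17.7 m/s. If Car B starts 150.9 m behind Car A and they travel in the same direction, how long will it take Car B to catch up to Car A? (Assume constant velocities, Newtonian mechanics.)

Relative speed: v_rel = 17.7 - 14.8 = 2.9 m/s
Time to catch: t = d₀/v_rel = 150.9/2.9 = 52.03 s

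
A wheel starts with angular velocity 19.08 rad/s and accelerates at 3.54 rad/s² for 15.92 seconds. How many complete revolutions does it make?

θ = ω₀t + ½αt² = 19.08×15.92 + ½×3.54×15.92² = 752.353728 rad
Total revolutions = θ/(2π) = 752.353728/(2π) = 119.74
Complete revolutions = ⌊119.74⌋ = 119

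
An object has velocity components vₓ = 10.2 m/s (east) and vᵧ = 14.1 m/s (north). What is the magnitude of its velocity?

|v| = √(vₓ² + vᵧ²) = √(10.2² + 14.1²) = √(302.85) = 17.4 m/s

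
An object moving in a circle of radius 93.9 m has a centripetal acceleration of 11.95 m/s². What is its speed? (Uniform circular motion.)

v = √(a_c × r) = √(11.95 × 93.9) = 33.5 m/s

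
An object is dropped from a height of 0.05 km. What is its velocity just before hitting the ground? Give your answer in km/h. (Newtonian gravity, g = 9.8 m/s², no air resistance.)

h = 0.05 km × 1000.0 = 50.0 m
v = √(2gh) = √(2 × 9.8 × 50.0) = 31.305 m/s
v = 31.305 m/s / 0.2777777777777778 = 112.7 km/h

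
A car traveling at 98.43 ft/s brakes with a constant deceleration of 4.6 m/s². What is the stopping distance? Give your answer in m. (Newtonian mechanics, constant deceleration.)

v₀ = 98.43 ft/s × 0.3048 = 30.0015 m/s
d = v₀² / (2a) = 30.0015² / (2 × 4.6) = 900.09 / 9.2 = 97.84 m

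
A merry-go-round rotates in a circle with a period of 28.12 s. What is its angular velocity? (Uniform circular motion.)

ω = 2π/T = 2π/28.12 = 0.2234 rad/s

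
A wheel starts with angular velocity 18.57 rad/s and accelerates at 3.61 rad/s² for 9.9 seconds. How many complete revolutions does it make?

θ = ω₀t + ½αt² = 18.57×9.9 + ½×3.61×9.9² = 360.75105 rad
Total revolutions = θ/(2π) = 360.75105/(2π) = 57.42
Complete revolutions = ⌊57.42⌋ = 57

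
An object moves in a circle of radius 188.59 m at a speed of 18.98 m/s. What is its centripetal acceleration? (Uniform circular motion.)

a_c = v²/r = 18.98²/188.59 = 360.2404/188.59 = 1.91 m/s²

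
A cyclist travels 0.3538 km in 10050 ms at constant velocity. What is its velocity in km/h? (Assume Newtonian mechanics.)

d = 0.3538 km × 1000.0 = 353.8 m
t = 10050 ms × 0.001 = 10.05 s
v = d / t = 353.8 / 10.05 = 35.204 m/s
v = 35.204 m/s / 0.2777777777777778 = 126.7 km/h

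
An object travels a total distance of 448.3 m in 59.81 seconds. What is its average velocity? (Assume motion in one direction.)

v_avg = Δd / Δt = 448.3 / 59.81 = 7.5 m/s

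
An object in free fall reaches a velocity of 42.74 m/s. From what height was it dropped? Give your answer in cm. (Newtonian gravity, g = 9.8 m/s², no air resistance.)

h = v² / (2g) = 42.74² / (2 × 9.8) = 93.1994 m
h = 93.1994 m / 0.01 = 9320 cm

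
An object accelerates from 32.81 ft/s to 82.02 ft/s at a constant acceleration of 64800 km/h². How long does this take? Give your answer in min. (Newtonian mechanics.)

v₀ = 32.81 ft/s × 0.3048 = 10.0005 m/s
v = 82.02 ft/s × 0.3048 = 24.9997 m/s
a = 64800 km/h² × 7.716049382716049e-05 = 5.0 m/s²
t = (v - v₀) / a = (24.9997 - 10.0005) / 5.0 = 2.99984 s
t = 2.99984 s / 60.0 = 0.05 min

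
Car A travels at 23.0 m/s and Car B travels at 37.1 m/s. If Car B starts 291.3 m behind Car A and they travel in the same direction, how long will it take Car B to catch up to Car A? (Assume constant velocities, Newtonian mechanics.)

Relative speed: v_rel = 37.1 - 23.0 = 14.1 m/s
Time to catch: t = d₀/v_rel = 291.3/14.1 = 20.66 s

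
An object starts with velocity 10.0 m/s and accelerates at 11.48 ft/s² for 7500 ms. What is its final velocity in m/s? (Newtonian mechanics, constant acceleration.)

a = 11.48 ft/s² × 0.3048 = 3.4991 m/s²
t = 7500 ms × 0.001 = 7.5 s
v = v₀ + a × t = 10.0 + 3.4991 × 7.5 = 36.24 m/s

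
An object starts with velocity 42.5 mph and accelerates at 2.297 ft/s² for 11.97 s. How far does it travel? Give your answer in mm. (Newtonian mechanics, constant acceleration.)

v₀ = 42.5 mph × 0.44704 = 18.9992 m/s
a = 2.297 ft/s² × 0.3048 = 0.700126 m/s²
d = v₀ × t + ½ × a × t² = 18.9992 × 11.97 + 0.5 × 0.700126 × 11.97² = 277.578 m
d = 277.578 m / 0.001 = 277600 mm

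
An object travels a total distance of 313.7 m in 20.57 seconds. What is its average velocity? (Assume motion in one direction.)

v_avg = Δd / Δt = 313.7 / 20.57 = 15.25 m/s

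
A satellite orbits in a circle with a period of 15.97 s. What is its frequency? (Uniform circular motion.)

f = 1/T = 1/15.97 = 0.0626 Hz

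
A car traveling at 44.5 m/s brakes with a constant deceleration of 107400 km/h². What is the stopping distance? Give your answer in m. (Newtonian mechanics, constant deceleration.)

a = 107400 km/h² × 7.716049382716049e-05 = 8.28704 m/s²
d = v₀² / (2a) = 44.5² / (2 × 8.28704) = 1980.25 / 16.5741 = 119.5 m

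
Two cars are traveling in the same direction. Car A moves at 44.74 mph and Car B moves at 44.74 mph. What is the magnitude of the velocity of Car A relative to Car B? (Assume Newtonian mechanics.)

v_rel = |v_A - v_B| = |44.74 - 44.74| = 0.0 mph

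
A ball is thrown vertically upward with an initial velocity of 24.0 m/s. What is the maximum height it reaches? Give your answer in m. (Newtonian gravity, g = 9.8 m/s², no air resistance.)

h_max = v₀² / (2g) = 24.0² / (2 × 9.8) = 576.0 / 19.6 = 29.39 m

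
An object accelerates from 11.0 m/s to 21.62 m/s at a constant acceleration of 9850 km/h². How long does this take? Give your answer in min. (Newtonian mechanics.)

a = 9850 km/h² × 7.716049382716049e-05 = 0.760031 m/s²
t = (v - v₀) / a = (21.62 - 11.0) / 0.760031 = 13.9731 s
t = 13.9731 s / 60.0 = 0.2329 min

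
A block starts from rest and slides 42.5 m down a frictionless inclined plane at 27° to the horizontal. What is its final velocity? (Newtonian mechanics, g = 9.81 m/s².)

a = g sin(θ) = 9.81 × sin(27°) = 4.4536 m/s²
v = √(2ad) = √(2 × 4.4536 × 42.5) = 19.46 m/s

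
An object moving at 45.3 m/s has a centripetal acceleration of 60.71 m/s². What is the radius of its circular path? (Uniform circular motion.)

r = v²/a_c = 45.3²/60.71 = 33.8 m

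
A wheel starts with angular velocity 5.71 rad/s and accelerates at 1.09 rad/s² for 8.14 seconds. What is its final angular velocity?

ω = ω₀ + αt = 5.71 + 1.09 × 8.14 = 14.58 rad/s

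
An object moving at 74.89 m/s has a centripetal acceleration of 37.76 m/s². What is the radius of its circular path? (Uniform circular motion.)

r = v²/a_c = 74.89²/37.76 = 148.53 m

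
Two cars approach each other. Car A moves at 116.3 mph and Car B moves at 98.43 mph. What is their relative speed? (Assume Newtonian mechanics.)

v_rel = v_A + v_B = 116.3 + 98.43 = 214.73 mph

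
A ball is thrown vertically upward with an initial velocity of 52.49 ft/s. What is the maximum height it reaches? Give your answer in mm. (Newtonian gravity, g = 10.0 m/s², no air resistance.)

v₀ = 52.49 ft/s × 0.3048 = 15.999 m/s
h_max = v₀² / (2g) = 15.999² / (2 × 10.0) = 255.968 / 20.0 = 12.7984 m
h_max = 12.7984 m / 0.001 = 12800 mm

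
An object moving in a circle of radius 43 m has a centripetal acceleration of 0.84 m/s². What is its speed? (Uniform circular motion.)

v = √(a_c × r) = √(0.84 × 43) = 6.01 m/s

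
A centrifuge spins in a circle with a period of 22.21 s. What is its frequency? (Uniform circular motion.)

f = 1/T = 1/22.21 = 0.045 Hz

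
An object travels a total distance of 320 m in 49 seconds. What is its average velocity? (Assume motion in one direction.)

v_avg = Δd / Δt = 320 / 49 = 6.53 m/s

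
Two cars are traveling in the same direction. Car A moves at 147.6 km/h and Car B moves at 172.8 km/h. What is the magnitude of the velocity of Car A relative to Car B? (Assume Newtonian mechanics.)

v_rel = |v_A - v_B| = |147.6 - 172.8| = 25.2 km/h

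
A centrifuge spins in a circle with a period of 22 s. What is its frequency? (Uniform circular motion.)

f = 1/T = 1/22 = 0.0455 Hz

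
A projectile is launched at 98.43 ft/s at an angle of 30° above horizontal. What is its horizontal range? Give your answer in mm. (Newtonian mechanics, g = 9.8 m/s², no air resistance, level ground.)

v₀ = 98.43 ft/s × 0.3048 = 30.0015 m/s
R = v₀² × sin(2θ) / g = 30.0015² × sin(2 × 30°) / 9.8 = 900.09 × 0.866025 / 9.8 = 79.5409 m
R = 79.5409 m / 0.001 = 79540 mm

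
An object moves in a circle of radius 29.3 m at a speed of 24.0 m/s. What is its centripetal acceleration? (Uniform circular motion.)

a_c = v²/r = 24.0²/29.3 = 576.0/29.3 = 19.66 m/s²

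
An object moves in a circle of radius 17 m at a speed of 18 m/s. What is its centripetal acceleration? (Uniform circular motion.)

a_c = v²/r = 18²/17 = 324/17 = 19.06 m/s²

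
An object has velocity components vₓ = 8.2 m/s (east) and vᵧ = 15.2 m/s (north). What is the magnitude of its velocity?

|v| = √(vₓ² + vᵧ²) = √(8.2² + 15.2²) = √(298.28) = 17.27 m/s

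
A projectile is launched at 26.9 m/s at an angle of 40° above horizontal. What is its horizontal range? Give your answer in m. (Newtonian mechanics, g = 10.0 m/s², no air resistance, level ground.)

R = v₀² × sin(2θ) / g = 26.9² × sin(2 × 40°) / 10.0 = 723.61 × 0.984808 / 10.0 = 71.26 m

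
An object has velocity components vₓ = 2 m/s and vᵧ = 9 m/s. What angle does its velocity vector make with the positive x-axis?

θ = arctan(vᵧ/vₓ) = arctan(9/2) = 77.47°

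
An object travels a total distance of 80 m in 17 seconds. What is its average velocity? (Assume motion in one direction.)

v_avg = Δd / Δt = 80 / 17 = 4.71 m/s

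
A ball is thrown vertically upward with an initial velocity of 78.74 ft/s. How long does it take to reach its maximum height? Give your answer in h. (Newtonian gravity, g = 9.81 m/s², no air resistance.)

v₀ = 78.74 ft/s × 0.3048 = 24.0 m/s
t_up = v₀ / g = 24.0 / 9.81 = 2.44648 s
t_up = 2.44648 s / 3600.0 = 0.0006796 h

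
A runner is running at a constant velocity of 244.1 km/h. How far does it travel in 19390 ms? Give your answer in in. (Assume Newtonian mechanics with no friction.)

v = 244.1 km/h × 0.2777777777777778 = 67.8056 m/s
t = 19390 ms × 0.001 = 19.39 s
d = v × t = 67.8056 × 19.39 = 1314.75 m
d = 1314.75 m / 0.0254 = 51760 in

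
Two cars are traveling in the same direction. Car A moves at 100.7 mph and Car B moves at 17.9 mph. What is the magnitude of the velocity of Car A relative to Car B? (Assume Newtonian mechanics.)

v_rel = |v_A - v_B| = |100.7 - 17.9| = 82.8 mph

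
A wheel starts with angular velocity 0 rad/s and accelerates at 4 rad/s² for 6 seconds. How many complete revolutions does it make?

θ = ω₀t + ½αt² = 0×6 + ½×4×6² = 72.0 rad
Total revolutions = θ/(2π) = 72.0/(2π) = 11.46
Complete revolutions = ⌊11.46⌋ = 11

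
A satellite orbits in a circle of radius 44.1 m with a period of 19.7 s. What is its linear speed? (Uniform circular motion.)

v = 2πr/T = 2π×44.1/19.7 = 14.07 m/s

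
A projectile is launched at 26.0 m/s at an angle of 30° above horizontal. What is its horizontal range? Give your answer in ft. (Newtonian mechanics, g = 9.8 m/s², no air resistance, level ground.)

R = v₀² × sin(2θ) / g = 26.0² × sin(2 × 30°) / 9.8 = 676.0 × 0.866025 / 9.8 = 59.7381 m
R = 59.7381 m / 0.3048 = 196.0 ft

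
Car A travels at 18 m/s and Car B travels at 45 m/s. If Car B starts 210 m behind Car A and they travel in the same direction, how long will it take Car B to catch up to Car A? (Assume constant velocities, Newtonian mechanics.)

Relative speed: v_rel = 45 - 18 = 27 m/s
Time to catch: t = d₀/v_rel = 210/27 = 7.78 s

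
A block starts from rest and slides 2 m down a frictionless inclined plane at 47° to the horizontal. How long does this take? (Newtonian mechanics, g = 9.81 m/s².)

a = g sin(θ) = 9.81 × sin(47°) = 7.1746 m/s²
t = √(2d/a) = √(2 × 2 / 7.1746) = 0.75 s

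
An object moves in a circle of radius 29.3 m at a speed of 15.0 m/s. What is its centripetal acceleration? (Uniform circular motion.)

a_c = v²/r = 15.0²/29.3 = 225.0/29.3 = 7.68 m/s²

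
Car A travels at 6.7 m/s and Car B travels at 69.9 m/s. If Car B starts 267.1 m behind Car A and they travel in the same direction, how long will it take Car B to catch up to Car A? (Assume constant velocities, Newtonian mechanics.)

Relative speed: v_rel = 69.9 - 6.7 = 63.2 m/s
Time to catch: t = d₀/v_rel = 267.1/63.2 = 4.23 s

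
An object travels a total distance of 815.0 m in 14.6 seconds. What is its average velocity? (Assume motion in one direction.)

v_avg = Δd / Δt = 815.0 / 14.6 = 55.82 m/s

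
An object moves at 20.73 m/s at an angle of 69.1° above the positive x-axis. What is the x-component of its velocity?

vₓ = v cos(θ) = 20.73 × cos(69.1°) = 7.4 m/s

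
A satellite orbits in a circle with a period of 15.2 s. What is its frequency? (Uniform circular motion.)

f = 1/T = 1/15.2 = 0.0658 Hz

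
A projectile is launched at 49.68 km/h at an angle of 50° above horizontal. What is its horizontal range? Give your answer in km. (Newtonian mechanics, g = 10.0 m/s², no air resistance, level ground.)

v₀ = 49.68 km/h × 0.2777777777777778 = 13.8 m/s
R = v₀² × sin(2θ) / g = 13.8² × sin(2 × 50°) / 10.0 = 190.44 × 0.984808 / 10.0 = 18.7547 m
R = 18.7547 m / 1000.0 = 0.01875 km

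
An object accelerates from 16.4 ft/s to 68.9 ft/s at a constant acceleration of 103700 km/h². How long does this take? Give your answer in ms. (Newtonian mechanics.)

v₀ = 16.4 ft/s × 0.3048 = 4.99872 m/s
v = 68.9 ft/s × 0.3048 = 21.0007 m/s
a = 103700 km/h² × 7.716049382716049e-05 = 8.00154 m/s²
t = (v - v₀) / a = (21.0007 - 4.99872) / 8.00154 = 1.99986 s
t = 1.99986 s / 0.001 = 2000 ms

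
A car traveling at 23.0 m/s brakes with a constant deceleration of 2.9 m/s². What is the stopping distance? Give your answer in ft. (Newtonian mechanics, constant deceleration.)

d = v₀² / (2a) = 23.0² / (2 × 2.9) = 529.0 / 5.8 = 91.2069 m
d = 91.2069 m / 0.3048 = 299.2 ft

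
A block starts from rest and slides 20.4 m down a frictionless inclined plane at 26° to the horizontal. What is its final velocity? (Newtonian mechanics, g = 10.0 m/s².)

a = g sin(θ) = 10.0 × sin(26°) = 4.3837 m/s²
v = √(2ad) = √(2 × 4.3837 × 20.4) = 13.37 m/s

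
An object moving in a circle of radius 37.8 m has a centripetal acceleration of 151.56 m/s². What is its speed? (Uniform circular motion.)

v = √(a_c × r) = √(151.56 × 37.8) = 75.69 m/s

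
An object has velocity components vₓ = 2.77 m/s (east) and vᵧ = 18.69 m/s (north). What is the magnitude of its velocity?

|v| = √(vₓ² + vᵧ²) = √(2.77² + 18.69²) = √(356.989) = 18.89 m/s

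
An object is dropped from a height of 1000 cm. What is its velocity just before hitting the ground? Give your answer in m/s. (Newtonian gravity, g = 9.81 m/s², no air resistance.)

h = 1000 cm × 0.01 = 10.0 m
v = √(2gh) = √(2 × 9.81 × 10.0) = 14.01 m/s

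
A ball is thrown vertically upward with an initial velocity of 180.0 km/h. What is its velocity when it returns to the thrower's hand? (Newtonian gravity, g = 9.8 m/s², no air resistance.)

By conservation of energy (no air resistance), the ball returns to the throw height with the same speed as launch, but directed downward.
|v_ground| = v₀ = 180.0 km/h
v_ground = 180.0 km/h (downward)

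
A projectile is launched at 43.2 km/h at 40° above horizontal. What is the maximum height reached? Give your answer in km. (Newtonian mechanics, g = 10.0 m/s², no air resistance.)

v₀ = 43.2 km/h × 0.2777777777777778 = 12.0 m/s
H = v₀² × sin²(θ) / (2g) = 12.0² × sin(40°)² / (2 × 10.0) = 144.0 × 0.413176 / 20.0 = 2.97487 m
H = 2.97487 m / 1000.0 = 0.002975 km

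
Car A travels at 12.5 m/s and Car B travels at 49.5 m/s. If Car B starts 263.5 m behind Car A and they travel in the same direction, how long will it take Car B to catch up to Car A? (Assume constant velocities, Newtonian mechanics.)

Relative speed: v_rel = 49.5 - 12.5 = 37.0 m/s
Time to catch: t = d₀/v_rel = 263.5/37.0 = 7.12 s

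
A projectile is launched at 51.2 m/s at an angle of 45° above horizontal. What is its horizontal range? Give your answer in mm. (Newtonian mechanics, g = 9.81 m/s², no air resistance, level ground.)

R = v₀² × sin(2θ) / g = 51.2² × sin(2 × 45°) / 9.81 = 2621.44 × 1.0 / 9.81 = 267.221 m
R = 267.221 m / 0.001 = 267200 mm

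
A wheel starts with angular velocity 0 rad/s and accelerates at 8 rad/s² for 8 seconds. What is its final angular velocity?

ω = ω₀ + αt = 0 + 8 × 8 = 64 rad/s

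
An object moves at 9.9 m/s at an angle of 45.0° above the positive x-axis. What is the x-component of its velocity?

vₓ = v cos(θ) = 9.9 × cos(45.0°) = 7.0 m/s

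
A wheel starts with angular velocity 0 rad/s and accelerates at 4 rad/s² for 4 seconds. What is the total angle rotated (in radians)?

θ = ω₀t + ½αt² = 0×4 + ½×4×4² = 32.0 rad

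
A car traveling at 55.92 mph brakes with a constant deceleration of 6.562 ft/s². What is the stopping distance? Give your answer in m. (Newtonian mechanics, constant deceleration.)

v₀ = 55.92 mph × 0.44704 = 24.9985 m/s
a = 6.562 ft/s² × 0.3048 = 2.0001 m/s²
d = v₀² / (2a) = 24.9985² / (2 × 2.0001) = 624.925 / 4.0002 = 156.2 m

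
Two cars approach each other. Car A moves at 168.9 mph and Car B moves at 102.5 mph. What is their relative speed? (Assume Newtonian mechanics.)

v_rel = v_A + v_B = 168.9 + 102.5 = 271.4 mph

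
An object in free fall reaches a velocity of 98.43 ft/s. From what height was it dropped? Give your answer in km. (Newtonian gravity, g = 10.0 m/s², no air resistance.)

v = 98.43 ft/s × 0.3048 = 30.0015 m/s
h = v² / (2g) = 30.0015² / (2 × 10.0) = 45.0045 m
h = 45.0045 m / 1000.0 = 0.045 km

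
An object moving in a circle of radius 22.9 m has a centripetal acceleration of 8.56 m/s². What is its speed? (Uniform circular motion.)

v = √(a_c × r) = √(8.56 × 22.9) = 14.0 m/s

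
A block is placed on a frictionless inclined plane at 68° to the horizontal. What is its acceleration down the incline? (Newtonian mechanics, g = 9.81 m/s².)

a = g sin(θ) = 9.81 × sin(68°) = 9.81 × 0.9272 = 9.1 m/s²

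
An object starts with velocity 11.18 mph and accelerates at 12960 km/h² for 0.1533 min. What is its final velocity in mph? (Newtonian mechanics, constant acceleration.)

v₀ = 11.18 mph × 0.44704 = 4.99791 m/s
a = 12960 km/h² × 7.716049382716049e-05 = 1.0 m/s²
t = 0.1533 min × 60.0 = 9.198 s
v = v₀ + a × t = 4.99791 + 1.0 × 9.198 = 14.1959 m/s
v = 14.1959 m/s / 0.44704 = 31.76 mph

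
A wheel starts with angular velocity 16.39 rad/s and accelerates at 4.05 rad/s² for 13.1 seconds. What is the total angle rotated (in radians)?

θ = ω₀t + ½αt² = 16.39×13.1 + ½×4.05×13.1² = 562.22 rad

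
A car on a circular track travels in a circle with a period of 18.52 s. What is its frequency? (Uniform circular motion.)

f = 1/T = 1/18.52 = 0.054 Hz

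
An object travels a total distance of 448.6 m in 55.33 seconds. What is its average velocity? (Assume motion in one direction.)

v_avg = Δd / Δt = 448.6 / 55.33 = 8.11 m/s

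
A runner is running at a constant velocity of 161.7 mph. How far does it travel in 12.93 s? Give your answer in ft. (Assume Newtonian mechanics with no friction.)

v = 161.7 mph × 0.44704 = 72.2864 m/s
d = v × t = 72.2864 × 12.93 = 934.663 m
d = 934.663 m / 0.3048 = 3066 ft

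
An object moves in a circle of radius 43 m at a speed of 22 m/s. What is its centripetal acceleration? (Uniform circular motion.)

a_c = v²/r = 22²/43 = 484/43 = 11.26 m/s²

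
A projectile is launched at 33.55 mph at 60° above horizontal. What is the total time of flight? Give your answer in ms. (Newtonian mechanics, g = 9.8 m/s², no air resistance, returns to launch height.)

v₀ = 33.55 mph × 0.44704 = 14.9982 m/s
T = 2 × v₀ × sin(θ) / g = 2 × 14.9982 × sin(60°) / 9.8 = 2 × 14.9982 × 0.866025 / 9.8 = 2.65078 s
T = 2.65078 s / 0.001 = 2651 ms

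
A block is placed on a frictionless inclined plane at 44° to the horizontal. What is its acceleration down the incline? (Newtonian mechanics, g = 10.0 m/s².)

a = g sin(θ) = 10.0 × sin(44°) = 10.0 × 0.6947 = 6.95 m/s²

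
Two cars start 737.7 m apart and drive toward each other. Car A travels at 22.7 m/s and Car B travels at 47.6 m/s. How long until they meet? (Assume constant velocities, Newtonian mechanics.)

Combined speed: v_combined = 22.7 + 47.6 = 70.3 m/s
Time to meet: t = d/v_combined = 737.7/70.3 = 10.49 s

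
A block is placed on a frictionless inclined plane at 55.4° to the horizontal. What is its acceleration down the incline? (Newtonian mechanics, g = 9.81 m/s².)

a = g sin(θ) = 9.81 × sin(55.4°) = 9.81 × 0.8231 = 8.07 m/s²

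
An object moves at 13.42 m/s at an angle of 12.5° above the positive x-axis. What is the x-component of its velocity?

vₓ = v cos(θ) = 13.42 × cos(12.5°) = 13.1 m/s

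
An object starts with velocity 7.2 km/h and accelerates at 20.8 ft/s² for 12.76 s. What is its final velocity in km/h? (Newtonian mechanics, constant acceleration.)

v₀ = 7.2 km/h × 0.2777777777777778 = 2.0 m/s
a = 20.8 ft/s² × 0.3048 = 6.33984 m/s²
v = v₀ + a × t = 2.0 + 6.33984 × 12.76 = 82.8964 m/s
v = 82.8964 m/s / 0.2777777777777778 = 298.4 km/h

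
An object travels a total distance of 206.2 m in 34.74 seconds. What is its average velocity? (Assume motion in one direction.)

v_avg = Δd / Δt = 206.2 / 34.74 = 5.94 m/s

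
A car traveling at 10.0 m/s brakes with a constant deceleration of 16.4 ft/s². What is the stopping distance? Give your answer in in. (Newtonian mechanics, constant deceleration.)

a = 16.4 ft/s² × 0.3048 = 4.99872 m/s²
d = v₀² / (2a) = 10.0² / (2 × 4.99872) = 100.0 / 9.99744 = 10.0026 m
d = 10.0026 m / 0.0254 = 393.8 in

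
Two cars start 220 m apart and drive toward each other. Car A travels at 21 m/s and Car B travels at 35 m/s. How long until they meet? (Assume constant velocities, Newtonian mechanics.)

Combined speed: v_combined = 21 + 35 = 56 m/s
Time to meet: t = d/v_combined = 220/56 = 3.93 s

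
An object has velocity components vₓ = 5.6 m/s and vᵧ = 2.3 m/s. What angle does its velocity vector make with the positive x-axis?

θ = arctan(vᵧ/vₓ) = arctan(2.3/5.6) = 22.33°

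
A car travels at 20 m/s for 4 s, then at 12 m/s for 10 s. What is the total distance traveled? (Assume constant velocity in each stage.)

d₁ = v₁t₁ = 20 × 4 = 80 m
d₂ = v₂t₂ = 12 × 10 = 120 m
d_total = 80 + 120 = 200 m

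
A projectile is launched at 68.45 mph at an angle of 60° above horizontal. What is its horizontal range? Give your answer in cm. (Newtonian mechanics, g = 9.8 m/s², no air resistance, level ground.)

v₀ = 68.45 mph × 0.44704 = 30.5999 m/s
R = v₀² × sin(2θ) / g = 30.5999² × sin(2 × 60°) / 9.8 = 936.354 × 0.866025 / 9.8 = 82.7455 m
R = 82.7455 m / 0.01 = 8275 cm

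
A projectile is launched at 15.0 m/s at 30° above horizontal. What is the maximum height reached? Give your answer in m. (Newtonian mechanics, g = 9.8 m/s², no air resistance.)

H = v₀² × sin²(θ) / (2g) = 15.0² × sin(30°)² / (2 × 9.8) = 225.0 × 0.25 / 19.6 = 2.87 m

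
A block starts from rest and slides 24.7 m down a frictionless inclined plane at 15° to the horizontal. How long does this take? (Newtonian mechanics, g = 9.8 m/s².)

a = g sin(θ) = 9.8 × sin(15°) = 2.5364 m/s²
t = √(2d/a) = √(2 × 24.7 / 2.5364) = 4.41 s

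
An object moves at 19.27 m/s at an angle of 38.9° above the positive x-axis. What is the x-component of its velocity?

vₓ = v cos(θ) = 19.27 × cos(38.9°) = 15.0 m/s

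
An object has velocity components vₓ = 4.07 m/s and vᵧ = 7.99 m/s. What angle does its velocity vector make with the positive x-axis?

θ = arctan(vᵧ/vₓ) = arctan(7.99/4.07) = 63.01°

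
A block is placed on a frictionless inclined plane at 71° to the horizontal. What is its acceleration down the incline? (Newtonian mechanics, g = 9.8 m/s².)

a = g sin(θ) = 9.8 × sin(71°) = 9.8 × 0.9455 = 9.27 m/s²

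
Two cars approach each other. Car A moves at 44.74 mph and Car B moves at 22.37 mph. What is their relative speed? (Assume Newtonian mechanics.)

v_rel = v_A + v_B = 44.74 + 22.37 = 67.11 mph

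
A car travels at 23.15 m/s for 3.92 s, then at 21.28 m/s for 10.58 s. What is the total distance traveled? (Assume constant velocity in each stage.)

d₁ = v₁t₁ = 23.15 × 3.92 = 90.748 m
d₂ = v₂t₂ = 21.28 × 10.58 = 225.1424 m
d_total = 90.748 + 225.1424 = 315.89 m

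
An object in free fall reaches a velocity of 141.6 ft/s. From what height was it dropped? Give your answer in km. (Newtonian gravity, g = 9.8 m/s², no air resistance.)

v = 141.6 ft/s × 0.3048 = 43.1597 m/s
h = v² / (2g) = 43.1597² / (2 × 9.8) = 95.0388 m
h = 95.0388 m / 1000.0 = 0.09504 km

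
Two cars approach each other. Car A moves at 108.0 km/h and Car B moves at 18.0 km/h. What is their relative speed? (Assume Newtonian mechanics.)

v_rel = v_A + v_B = 108.0 + 18.0 = 126.0 km/h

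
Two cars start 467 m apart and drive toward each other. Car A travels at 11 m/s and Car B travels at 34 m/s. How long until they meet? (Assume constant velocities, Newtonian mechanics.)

Combined speed: v_combined = 11 + 34 = 45 m/s
Time to meet: t = d/v_combined = 467/45 = 10.38 s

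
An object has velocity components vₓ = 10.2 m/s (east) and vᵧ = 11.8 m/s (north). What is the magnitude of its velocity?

|v| = √(vₓ² + vᵧ²) = √(10.2² + 11.8²) = √(243.28) = 15.6 m/s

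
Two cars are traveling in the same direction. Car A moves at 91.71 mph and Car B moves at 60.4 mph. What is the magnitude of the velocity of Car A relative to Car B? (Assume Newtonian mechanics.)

v_rel = |v_A - v_B| = |91.71 - 60.4| = 31.31 mph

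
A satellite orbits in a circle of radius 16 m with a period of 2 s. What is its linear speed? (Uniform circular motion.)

v = 2πr/T = 2π×16/2 = 50.27 m/s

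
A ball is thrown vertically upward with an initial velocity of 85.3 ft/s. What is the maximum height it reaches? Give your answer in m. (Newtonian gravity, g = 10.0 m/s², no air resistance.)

v₀ = 85.3 ft/s × 0.3048 = 25.9994 m/s
h_max = v₀² / (2g) = 25.9994² / (2 × 10.0) = 675.969 / 20.0 = 33.8 m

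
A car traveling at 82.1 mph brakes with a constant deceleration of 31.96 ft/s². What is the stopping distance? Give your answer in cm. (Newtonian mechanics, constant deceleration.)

v₀ = 82.1 mph × 0.44704 = 36.702 m/s
a = 31.96 ft/s² × 0.3048 = 9.74141 m/s²
d = v₀² / (2a) = 36.702² / (2 × 9.74141) = 1347.04 / 19.4828 = 69.14 m
d = 69.14 m / 0.01 = 6914 cm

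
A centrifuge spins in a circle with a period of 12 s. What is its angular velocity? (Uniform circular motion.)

ω = 2π/T = 2π/12 = 0.5236 rad/s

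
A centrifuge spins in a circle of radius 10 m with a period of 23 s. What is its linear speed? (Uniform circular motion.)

v = 2πr/T = 2π×10/23 = 2.73 m/s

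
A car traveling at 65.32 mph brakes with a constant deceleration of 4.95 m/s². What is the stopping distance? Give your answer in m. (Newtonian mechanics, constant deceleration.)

v₀ = 65.32 mph × 0.44704 = 29.2007 m/s
d = v₀² / (2a) = 29.2007² / (2 × 4.95) = 852.681 / 9.9 = 86.13 m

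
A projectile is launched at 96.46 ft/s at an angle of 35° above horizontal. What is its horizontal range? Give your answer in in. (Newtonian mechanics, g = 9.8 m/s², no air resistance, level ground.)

v₀ = 96.46 ft/s × 0.3048 = 29.401 m/s
R = v₀² × sin(2θ) / g = 29.401² × sin(2 × 35°) / 9.8 = 864.419 × 0.939693 / 9.8 = 82.8866 m
R = 82.8866 m / 0.0254 = 3263 in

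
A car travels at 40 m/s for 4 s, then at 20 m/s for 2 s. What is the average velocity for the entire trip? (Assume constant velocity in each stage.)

d₁ = v₁t₁ = 40 × 4 = 160 m
d₂ = v₂t₂ = 20 × 2 = 40 m
d_total = 200 m, t_total = 6 s
v_avg = d_total/t_total = 200/6 = 33.33 m/s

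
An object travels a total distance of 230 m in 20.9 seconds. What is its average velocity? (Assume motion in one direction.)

v_avg = Δd / Δt = 230 / 20.9 = 11.0 m/s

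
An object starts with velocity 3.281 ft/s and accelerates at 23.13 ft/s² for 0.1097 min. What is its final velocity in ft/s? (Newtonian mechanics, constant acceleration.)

v₀ = 3.281 ft/s × 0.3048 = 1.00005 m/s
a = 23.13 ft/s² × 0.3048 = 7.05002 m/s²
t = 0.1097 min × 60.0 = 6.582 s
v = v₀ + a × t = 1.00005 + 7.05002 × 6.582 = 47.4033 m/s
v = 47.4033 m/s / 0.3048 = 155.5 ft/s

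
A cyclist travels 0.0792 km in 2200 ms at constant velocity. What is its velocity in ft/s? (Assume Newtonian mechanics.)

d = 0.0792 km × 1000.0 = 79.2 m
t = 2200 ms × 0.001 = 2.2 s
v = d / t = 79.2 / 2.2 = 36.0 m/s
v = 36.0 m/s / 0.3048 = 118.1 ft/s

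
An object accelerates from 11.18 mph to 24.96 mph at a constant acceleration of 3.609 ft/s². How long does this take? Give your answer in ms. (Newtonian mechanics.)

v₀ = 11.18 mph × 0.44704 = 4.99791 m/s
v = 24.96 mph × 0.44704 = 11.1581 m/s
a = 3.609 ft/s² × 0.3048 = 1.10002 m/s²
t = (v - v₀) / a = (11.1581 - 4.99791) / 1.10002 = 5.60007 s
t = 5.60007 s / 0.001 = 5600 ms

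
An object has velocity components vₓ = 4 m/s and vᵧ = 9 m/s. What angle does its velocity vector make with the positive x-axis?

θ = arctan(vᵧ/vₓ) = arctan(9/4) = 66.04°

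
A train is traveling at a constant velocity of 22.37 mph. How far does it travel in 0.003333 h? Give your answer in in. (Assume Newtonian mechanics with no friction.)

v = 22.37 mph × 0.44704 = 10.0003 m/s
t = 0.003333 h × 3600.0 = 11.9988 s
d = v × t = 10.0003 × 11.9988 = 119.992 m
d = 119.992 m / 0.0254 = 4724 in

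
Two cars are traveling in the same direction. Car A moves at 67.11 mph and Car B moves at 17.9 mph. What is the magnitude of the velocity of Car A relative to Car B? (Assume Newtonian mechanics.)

v_rel = |v_A - v_B| = |67.11 - 17.9| = 49.21 mph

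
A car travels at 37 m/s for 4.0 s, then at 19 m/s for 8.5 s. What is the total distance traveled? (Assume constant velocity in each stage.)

d₁ = v₁t₁ = 37 × 4.0 = 148.0 m
d₂ = v₂t₂ = 19 × 8.5 = 161.5 m
d_total = 148.0 + 161.5 = 309.5 m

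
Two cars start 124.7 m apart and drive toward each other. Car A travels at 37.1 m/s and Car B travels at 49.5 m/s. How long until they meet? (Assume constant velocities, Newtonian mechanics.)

Combined speed: v_combined = 37.1 + 49.5 = 86.6 m/s
Time to meet: t = d/v_combined = 124.7/86.6 = 1.44 s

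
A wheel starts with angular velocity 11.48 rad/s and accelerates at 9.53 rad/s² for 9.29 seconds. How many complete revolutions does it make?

θ = ω₀t + ½αt² = 11.48×9.29 + ½×9.53×9.29² = 517.8882365 rad
Total revolutions = θ/(2π) = 517.8882365/(2π) = 82.42
Complete revolutions = ⌊82.42⌋ = 82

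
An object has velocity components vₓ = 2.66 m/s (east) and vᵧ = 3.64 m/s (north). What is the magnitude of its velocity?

|v| = √(vₓ² + vᵧ²) = √(2.66² + 3.64²) = √(20.3252) = 4.51 m/s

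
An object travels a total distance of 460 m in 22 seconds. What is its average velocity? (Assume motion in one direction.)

v_avg = Δd / Δt = 460 / 22 = 20.91 m/s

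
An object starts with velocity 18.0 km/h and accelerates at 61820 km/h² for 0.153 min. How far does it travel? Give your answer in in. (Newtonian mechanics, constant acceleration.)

v₀ = 18.0 km/h × 0.2777777777777778 = 5.0 m/s
a = 61820 km/h² × 7.716049382716049e-05 = 4.77006 m/s²
t = 0.153 min × 60.0 = 9.18 s
d = v₀ × t + ½ × a × t² = 5.0 × 9.18 + 0.5 × 4.77006 × 9.18² = 246.892 m
d = 246.892 m / 0.0254 = 9720 in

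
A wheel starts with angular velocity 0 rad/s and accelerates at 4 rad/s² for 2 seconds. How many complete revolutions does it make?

θ = ω₀t + ½αt² = 0×2 + ½×4×2² = 8.0 rad
Total revolutions = θ/(2π) = 8.0/(2π) = 1.27
Complete revolutions = ⌊1.27⌋ = 1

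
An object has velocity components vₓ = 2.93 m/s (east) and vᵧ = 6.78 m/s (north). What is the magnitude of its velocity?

|v| = √(vₓ² + vᵧ²) = √(2.93² + 6.78²) = √(54.5533) = 7.39 m/s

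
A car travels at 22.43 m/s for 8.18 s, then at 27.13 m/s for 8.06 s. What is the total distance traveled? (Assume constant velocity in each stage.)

d₁ = v₁t₁ = 22.43 × 8.18 = 183.4774 m
d₂ = v₂t₂ = 27.13 × 8.06 = 218.6678 m
d_total = 183.4774 + 218.6678 = 402.15 m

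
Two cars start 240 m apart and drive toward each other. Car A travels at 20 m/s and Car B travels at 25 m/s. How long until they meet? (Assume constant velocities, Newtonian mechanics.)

Combined speed: v_combined = 20 + 25 = 45 m/s
Time to meet: t = d/v_combined = 240/45 = 5.33 s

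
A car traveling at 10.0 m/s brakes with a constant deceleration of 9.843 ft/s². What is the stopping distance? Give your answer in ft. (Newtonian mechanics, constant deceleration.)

a = 9.843 ft/s² × 0.3048 = 3.00015 m/s²
d = v₀² / (2a) = 10.0² / (2 × 3.00015) = 100.0 / 6.0003 = 16.6658 m
d = 16.6658 m / 0.3048 = 54.68 ft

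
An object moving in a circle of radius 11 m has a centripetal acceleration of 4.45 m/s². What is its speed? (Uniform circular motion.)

v = √(a_c × r) = √(4.45 × 11) = 7.0 m/s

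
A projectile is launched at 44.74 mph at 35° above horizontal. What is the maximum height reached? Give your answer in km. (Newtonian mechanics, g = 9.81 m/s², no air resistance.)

v₀ = 44.74 mph × 0.44704 = 20.0006 m/s
H = v₀² × sin²(θ) / (2g) = 20.0006² × sin(35°)² / (2 × 9.81) = 400.024 × 0.32899 / 19.62 = 6.70764 m
H = 6.70764 m / 1000.0 = 0.006708 km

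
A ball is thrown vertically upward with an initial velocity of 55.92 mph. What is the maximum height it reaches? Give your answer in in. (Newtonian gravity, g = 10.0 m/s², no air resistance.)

v₀ = 55.92 mph × 0.44704 = 24.9985 m/s
h_max = v₀² / (2g) = 24.9985² / (2 × 10.0) = 624.925 / 20.0 = 31.2462 m
h_max = 31.2462 m / 0.0254 = 1230 in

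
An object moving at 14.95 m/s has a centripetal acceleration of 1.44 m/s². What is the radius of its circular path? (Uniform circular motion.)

r = v²/a_c = 14.95²/1.44 = 155.21 m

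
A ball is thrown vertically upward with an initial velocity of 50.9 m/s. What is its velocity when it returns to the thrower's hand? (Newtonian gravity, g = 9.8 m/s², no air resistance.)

By conservation of energy (no air resistance), the ball returns to the throw height with the same speed as launch, but directed downward.
|v_ground| = v₀ = 50.9 m/s
v_ground = 50.9 m/s (downward)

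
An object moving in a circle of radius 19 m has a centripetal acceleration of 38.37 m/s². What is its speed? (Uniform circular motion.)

v = √(a_c × r) = √(38.37 × 19) = 27.0 m/s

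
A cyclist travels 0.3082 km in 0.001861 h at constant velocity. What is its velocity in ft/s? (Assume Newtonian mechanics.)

d = 0.3082 km × 1000.0 = 308.2 m
t = 0.001861 h × 3600.0 = 6.6996 s
v = d / t = 308.2 / 6.6996 = 46.0027 m/s
v = 46.0027 m/s / 0.3048 = 150.9 ft/s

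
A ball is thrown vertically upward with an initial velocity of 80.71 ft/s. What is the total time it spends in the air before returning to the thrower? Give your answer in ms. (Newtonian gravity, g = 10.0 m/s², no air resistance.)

v₀ = 80.71 ft/s × 0.3048 = 24.6004 m/s
t_total = 2 × v₀ / g = 2 × 24.6004 / 10.0 = 4.92008 s
t_total = 4.92008 s / 0.001 = 4920 ms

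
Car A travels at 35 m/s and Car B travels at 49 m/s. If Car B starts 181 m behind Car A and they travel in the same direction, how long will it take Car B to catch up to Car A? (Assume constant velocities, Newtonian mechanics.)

Relative speed: v_rel = 49 - 35 = 14 m/s
Time to catch: t = d₀/v_rel = 181/14 = 12.93 s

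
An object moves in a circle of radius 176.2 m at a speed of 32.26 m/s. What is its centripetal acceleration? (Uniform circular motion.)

a_c = v²/r = 32.26²/176.2 = 1040.7076/176.2 = 5.91 m/s²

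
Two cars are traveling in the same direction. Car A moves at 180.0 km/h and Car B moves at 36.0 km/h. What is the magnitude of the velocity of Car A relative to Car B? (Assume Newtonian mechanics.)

v_rel = |v_A - v_B| = |180.0 - 36.0| = 144.0 km/h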